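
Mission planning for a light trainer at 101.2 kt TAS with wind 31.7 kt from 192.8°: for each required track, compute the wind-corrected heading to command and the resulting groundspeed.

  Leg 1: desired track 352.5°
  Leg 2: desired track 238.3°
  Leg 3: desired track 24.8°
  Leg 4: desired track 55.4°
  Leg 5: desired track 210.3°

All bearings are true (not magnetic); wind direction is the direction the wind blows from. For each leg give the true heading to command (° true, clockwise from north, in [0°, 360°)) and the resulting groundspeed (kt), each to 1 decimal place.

Leg 1: desired track 352.5°; wind correction -6.2° → command heading 346.3°, groundspeed 130.3 kt
Leg 2: desired track 238.3°; wind correction -12.9° → command heading 225.4°, groundspeed 76.4 kt
Leg 3: desired track 24.8°; wind correction +3.7° → command heading 28.5°, groundspeed 132.0 kt
Leg 4: desired track 55.4°; wind correction +12.2° → command heading 67.6°, groundspeed 122.2 kt
Leg 5: desired track 210.3°; wind correction -5.4° → command heading 204.9°, groundspeed 70.5 kt

Leg 1: heading=346.3°, groundspeed=130.3 kt
Leg 2: heading=225.4°, groundspeed=76.4 kt
Leg 3: heading=28.5°, groundspeed=132.0 kt
Leg 4: heading=67.6°, groundspeed=122.2 kt
Leg 5: heading=204.9°, groundspeed=70.5 kt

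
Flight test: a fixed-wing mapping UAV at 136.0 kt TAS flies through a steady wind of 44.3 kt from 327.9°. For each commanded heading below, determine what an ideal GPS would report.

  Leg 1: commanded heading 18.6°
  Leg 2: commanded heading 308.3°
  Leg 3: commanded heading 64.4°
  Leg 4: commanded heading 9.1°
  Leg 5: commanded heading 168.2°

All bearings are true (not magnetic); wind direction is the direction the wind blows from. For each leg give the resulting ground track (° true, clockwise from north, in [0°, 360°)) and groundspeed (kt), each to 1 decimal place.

Leg 1: heading 18.6°; drift +17.6° → track 36.2°, groundspeed 113.3 kt
Leg 2: heading 308.3°; drift -9.0° → track 299.3°, groundspeed 95.4 kt
Leg 3: heading 64.4°; drift +17.3° → track 81.7°, groundspeed 147.7 kt
Leg 4: heading 9.1°; drift +15.9° → track 25.0°, groundspeed 106.7 kt
Leg 5: heading 168.2°; drift -4.9° → track 163.3°, groundspeed 178.2 kt

Leg 1: track=36.2°, groundspeed=113.3 kt
Leg 2: track=299.3°, groundspeed=95.4 kt
Leg 3: track=81.7°, groundspeed=147.7 kt
Leg 4: track=25.0°, groundspeed=106.7 kt
Leg 5: track=163.3°, groundspeed=178.2 kt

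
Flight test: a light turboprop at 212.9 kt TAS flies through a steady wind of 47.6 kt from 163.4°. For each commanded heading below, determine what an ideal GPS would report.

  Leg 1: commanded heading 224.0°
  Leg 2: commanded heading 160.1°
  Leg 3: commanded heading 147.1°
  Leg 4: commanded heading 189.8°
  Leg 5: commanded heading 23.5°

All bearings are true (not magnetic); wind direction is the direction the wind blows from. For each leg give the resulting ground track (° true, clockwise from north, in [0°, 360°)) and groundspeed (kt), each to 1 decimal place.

Leg 1: heading 224.0°; drift +12.3° → track 236.3°, groundspeed 194.0 kt
Leg 2: heading 160.1°; drift -0.9° → track 159.2°, groundspeed 165.4 kt
Leg 3: heading 147.1°; drift -4.6° → track 142.5°, groundspeed 167.7 kt
Leg 4: heading 189.8°; drift +7.1° → track 196.9°, groundspeed 171.6 kt
Leg 5: heading 23.5°; drift -7.0° → track 16.5°, groundspeed 251.2 kt

Leg 1: track=236.3°, groundspeed=194.0 kt
Leg 2: track=159.2°, groundspeed=165.4 kt
Leg 3: track=142.5°, groundspeed=167.7 kt
Leg 4: track=196.9°, groundspeed=171.6 kt
Leg 5: track=16.5°, groundspeed=251.2 kt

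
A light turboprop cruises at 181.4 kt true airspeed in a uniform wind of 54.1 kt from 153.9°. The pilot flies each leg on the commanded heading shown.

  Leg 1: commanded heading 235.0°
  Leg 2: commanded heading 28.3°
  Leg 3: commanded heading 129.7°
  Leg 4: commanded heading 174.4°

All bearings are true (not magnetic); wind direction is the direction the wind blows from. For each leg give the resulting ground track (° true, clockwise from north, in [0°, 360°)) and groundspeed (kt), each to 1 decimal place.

Leg 1: heading 235.0°; drift +17.2° → track 252.2°, groundspeed 181.1 kt
Leg 2: heading 28.3°; drift -11.7° → track 16.6°, groundspeed 217.4 kt
Leg 3: heading 129.7°; drift -9.5° → track 120.2°, groundspeed 133.9 kt
Leg 4: heading 174.4°; drift +8.2° → track 182.6°, groundspeed 132.1 kt

Leg 1: track=252.2°, groundspeed=181.1 kt
Leg 2: track=16.6°, groundspeed=217.4 kt
Leg 3: track=120.2°, groundspeed=133.9 kt
Leg 4: track=182.6°, groundspeed=132.1 kt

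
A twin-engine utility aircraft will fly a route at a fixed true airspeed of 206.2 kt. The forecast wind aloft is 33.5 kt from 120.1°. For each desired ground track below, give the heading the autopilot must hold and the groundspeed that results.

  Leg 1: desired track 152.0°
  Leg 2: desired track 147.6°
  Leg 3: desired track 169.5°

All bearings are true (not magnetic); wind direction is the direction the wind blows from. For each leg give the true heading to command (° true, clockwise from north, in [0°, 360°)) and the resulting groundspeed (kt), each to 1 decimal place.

Leg 1: desired track 152.0°; wind correction -4.9° → command heading 147.1°, groundspeed 177.0 kt
Leg 2: desired track 147.6°; wind correction -4.3° → command heading 143.3°, groundspeed 175.9 kt
Leg 3: desired track 169.5°; wind correction -7.1° → command heading 162.4°, groundspeed 182.8 kt

Leg 1: heading=147.1°, groundspeed=177.0 kt
Leg 2: heading=143.3°, groundspeed=175.9 kt
Leg 3: heading=162.4°, groundspeed=182.8 kt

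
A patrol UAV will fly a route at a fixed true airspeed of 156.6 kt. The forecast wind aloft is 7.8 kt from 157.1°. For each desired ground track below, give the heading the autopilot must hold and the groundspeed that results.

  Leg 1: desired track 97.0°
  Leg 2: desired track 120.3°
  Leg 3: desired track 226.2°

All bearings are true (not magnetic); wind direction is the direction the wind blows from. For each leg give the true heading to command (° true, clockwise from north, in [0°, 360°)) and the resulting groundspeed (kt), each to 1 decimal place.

Leg 1: heading=99.5°, groundspeed=152.6 kt
Leg 2: heading=122.0°, groundspeed=150.3 kt
Leg 3: heading=223.5°, groundspeed=153.6 kt

Leg 1: desired track 97.0°; wind correction +2.5° → command heading 99.5°, groundspeed 152.6 kt
Leg 2: desired track 120.3°; wind correction +1.7° → command heading 122.0°, groundspeed 150.3 kt
Leg 3: desired track 226.2°; wind correction -2.7° → command heading 223.5°, groundspeed 153.6 kt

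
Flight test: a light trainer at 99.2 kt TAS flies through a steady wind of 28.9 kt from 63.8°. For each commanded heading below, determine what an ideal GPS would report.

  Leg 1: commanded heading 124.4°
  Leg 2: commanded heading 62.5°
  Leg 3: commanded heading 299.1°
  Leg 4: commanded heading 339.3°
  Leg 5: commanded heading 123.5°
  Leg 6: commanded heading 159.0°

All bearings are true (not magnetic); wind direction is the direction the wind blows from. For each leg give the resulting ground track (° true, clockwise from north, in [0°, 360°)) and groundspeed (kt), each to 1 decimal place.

Leg 1: track=140.9°, groundspeed=88.7 kt
Leg 2: track=62.0°, groundspeed=70.3 kt
Leg 3: track=287.5°, groundspeed=118.1 kt
Leg 4: track=322.7°, groundspeed=100.6 kt
Leg 5: track=139.9°, groundspeed=88.2 kt
Leg 6: track=174.8°, groundspeed=105.8 kt

Leg 1: heading 124.4°; drift +16.5° → track 140.9°, groundspeed 88.7 kt
Leg 2: heading 62.5°; drift -0.5° → track 62.0°, groundspeed 70.3 kt
Leg 3: heading 299.1°; drift -11.6° → track 287.5°, groundspeed 118.1 kt
Leg 4: heading 339.3°; drift -16.6° → track 322.7°, groundspeed 100.6 kt
Leg 5: heading 123.5°; drift +16.4° → track 139.9°, groundspeed 88.2 kt
Leg 6: heading 159.0°; drift +15.8° → track 174.8°, groundspeed 105.8 kt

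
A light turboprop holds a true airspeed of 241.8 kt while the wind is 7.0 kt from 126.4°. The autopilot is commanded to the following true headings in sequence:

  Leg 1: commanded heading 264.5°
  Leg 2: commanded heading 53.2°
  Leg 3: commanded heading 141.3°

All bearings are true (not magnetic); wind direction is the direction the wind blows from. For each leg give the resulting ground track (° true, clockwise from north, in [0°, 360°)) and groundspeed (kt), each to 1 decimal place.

Leg 1: track=265.6°, groundspeed=247.1 kt
Leg 2: track=51.6°, groundspeed=239.9 kt
Leg 3: track=141.7°, groundspeed=235.0 kt

Leg 1: heading 264.5°; drift +1.1° → track 265.6°, groundspeed 247.1 kt
Leg 2: heading 53.2°; drift -1.6° → track 51.6°, groundspeed 239.9 kt
Leg 3: heading 141.3°; drift +0.4° → track 141.7°, groundspeed 235.0 kt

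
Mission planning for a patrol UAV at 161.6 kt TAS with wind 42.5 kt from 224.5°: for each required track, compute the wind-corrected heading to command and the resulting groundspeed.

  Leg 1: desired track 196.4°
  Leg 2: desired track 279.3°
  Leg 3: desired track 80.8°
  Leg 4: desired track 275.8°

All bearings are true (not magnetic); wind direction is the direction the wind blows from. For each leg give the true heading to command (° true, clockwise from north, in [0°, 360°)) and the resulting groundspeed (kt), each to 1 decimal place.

Leg 1: desired track 196.4°; wind correction +7.1° → command heading 203.5°, groundspeed 122.9 kt
Leg 2: desired track 279.3°; wind correction -12.4° → command heading 266.9°, groundspeed 133.3 kt
Leg 3: desired track 80.8°; wind correction +9.0° → command heading 89.8°, groundspeed 193.9 kt
Leg 4: desired track 275.8°; wind correction -11.8° → command heading 264.0°, groundspeed 131.6 kt

Leg 1: heading=203.5°, groundspeed=122.9 kt
Leg 2: heading=266.9°, groundspeed=133.3 kt
Leg 3: heading=89.8°, groundspeed=193.9 kt
Leg 4: heading=264.0°, groundspeed=131.6 kt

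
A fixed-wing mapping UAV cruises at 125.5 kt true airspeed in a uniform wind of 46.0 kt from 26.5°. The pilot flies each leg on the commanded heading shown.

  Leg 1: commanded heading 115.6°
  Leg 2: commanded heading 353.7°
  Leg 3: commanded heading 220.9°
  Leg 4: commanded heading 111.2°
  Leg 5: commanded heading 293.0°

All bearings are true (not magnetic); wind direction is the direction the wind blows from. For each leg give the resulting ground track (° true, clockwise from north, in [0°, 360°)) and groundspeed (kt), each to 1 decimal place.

Leg 1: heading 115.6°; drift +20.2° → track 135.8°, groundspeed 133.0 kt
Leg 2: heading 353.7°; drift -16.0° → track 337.7°, groundspeed 90.3 kt
Leg 3: heading 220.9°; drift -3.8° → track 217.1°, groundspeed 170.4 kt
Leg 4: heading 111.2°; drift +20.7° → track 131.9°, groundspeed 129.6 kt
Leg 5: heading 293.0°; drift -19.7° → track 273.3°, groundspeed 136.3 kt

Leg 1: track=135.8°, groundspeed=133.0 kt
Leg 2: track=337.7°, groundspeed=90.3 kt
Leg 3: track=217.1°, groundspeed=170.4 kt
Leg 4: track=131.9°, groundspeed=129.6 kt
Leg 5: track=273.3°, groundspeed=136.3 kt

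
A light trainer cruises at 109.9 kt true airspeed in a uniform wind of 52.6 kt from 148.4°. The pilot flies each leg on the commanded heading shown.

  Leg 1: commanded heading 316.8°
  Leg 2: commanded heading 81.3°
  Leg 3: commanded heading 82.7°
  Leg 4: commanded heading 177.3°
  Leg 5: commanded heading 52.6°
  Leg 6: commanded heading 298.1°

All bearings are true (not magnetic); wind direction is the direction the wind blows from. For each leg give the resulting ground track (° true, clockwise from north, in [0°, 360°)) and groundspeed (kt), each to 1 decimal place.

Leg 1: heading 316.8°; drift +3.7° → track 320.5°, groundspeed 161.8 kt
Leg 2: heading 81.3°; drift -28.4° → track 52.9°, groundspeed 101.7 kt
Leg 3: heading 82.7°; drift -28.5° → track 54.2°, groundspeed 100.4 kt
Leg 4: heading 177.3°; drift +21.7° → track 199.0°, groundspeed 68.7 kt
Leg 5: heading 52.6°; drift -24.4° → track 28.2°, groundspeed 126.5 kt
Leg 6: heading 298.1°; drift +9.7° → track 307.8°, groundspeed 157.6 kt

Leg 1: track=320.5°, groundspeed=161.8 kt
Leg 2: track=52.9°, groundspeed=101.7 kt
Leg 3: track=54.2°, groundspeed=100.4 kt
Leg 4: track=199.0°, groundspeed=68.7 kt
Leg 5: track=28.2°, groundspeed=126.5 kt
Leg 6: track=307.8°, groundspeed=157.6 kt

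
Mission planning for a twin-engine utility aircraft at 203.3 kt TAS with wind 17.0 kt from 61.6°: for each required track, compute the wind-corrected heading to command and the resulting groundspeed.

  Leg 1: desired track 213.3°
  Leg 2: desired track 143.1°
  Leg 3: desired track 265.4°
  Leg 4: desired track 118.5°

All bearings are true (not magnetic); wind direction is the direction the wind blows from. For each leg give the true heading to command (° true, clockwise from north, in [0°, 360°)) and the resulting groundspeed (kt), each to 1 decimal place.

Leg 1: heading=211.0°, groundspeed=218.1 kt
Leg 2: heading=138.4°, groundspeed=200.1 kt
Leg 3: heading=267.3°, groundspeed=218.7 kt
Leg 4: heading=114.5°, groundspeed=193.5 kt

Leg 1: desired track 213.3°; wind correction -2.3° → command heading 211.0°, groundspeed 218.1 kt
Leg 2: desired track 143.1°; wind correction -4.7° → command heading 138.4°, groundspeed 200.1 kt
Leg 3: desired track 265.4°; wind correction +1.9° → command heading 267.3°, groundspeed 218.7 kt
Leg 4: desired track 118.5°; wind correction -4.0° → command heading 114.5°, groundspeed 193.5 kt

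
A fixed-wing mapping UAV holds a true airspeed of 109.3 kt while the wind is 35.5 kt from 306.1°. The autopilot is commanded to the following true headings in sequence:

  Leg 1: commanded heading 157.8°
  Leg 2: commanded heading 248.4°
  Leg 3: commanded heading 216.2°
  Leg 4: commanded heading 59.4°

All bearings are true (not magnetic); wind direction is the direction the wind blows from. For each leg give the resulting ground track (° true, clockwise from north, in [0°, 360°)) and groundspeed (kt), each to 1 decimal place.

Leg 1: heading 157.8°; drift -7.6° → track 150.2°, groundspeed 140.7 kt
Leg 2: heading 248.4°; drift -18.4° → track 230.0°, groundspeed 95.2 kt
Leg 3: heading 216.2°; drift -18.0° → track 198.2°, groundspeed 114.9 kt
Leg 4: heading 59.4°; drift +14.8° → track 74.2°, groundspeed 127.6 kt

Leg 1: track=150.2°, groundspeed=140.7 kt
Leg 2: track=230.0°, groundspeed=95.2 kt
Leg 3: track=198.2°, groundspeed=114.9 kt
Leg 4: track=74.2°, groundspeed=127.6 kt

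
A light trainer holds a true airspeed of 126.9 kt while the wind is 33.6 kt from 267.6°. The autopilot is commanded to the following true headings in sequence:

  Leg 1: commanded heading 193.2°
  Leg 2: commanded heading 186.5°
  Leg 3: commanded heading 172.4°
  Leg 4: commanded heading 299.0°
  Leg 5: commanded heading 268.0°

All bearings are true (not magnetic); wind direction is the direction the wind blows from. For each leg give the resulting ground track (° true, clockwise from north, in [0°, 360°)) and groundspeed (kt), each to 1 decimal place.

Leg 1: track=177.8°, groundspeed=122.2 kt
Leg 2: track=171.2°, groundspeed=126.1 kt
Leg 3: track=158.0°, groundspeed=134.2 kt
Leg 4: track=309.1°, groundspeed=99.8 kt
Leg 5: track=268.1°, groundspeed=93.3 kt

Leg 1: heading 193.2°; drift -15.4° → track 177.8°, groundspeed 122.2 kt
Leg 2: heading 186.5°; drift -15.3° → track 171.2°, groundspeed 126.1 kt
Leg 3: heading 172.4°; drift -14.4° → track 158.0°, groundspeed 134.2 kt
Leg 4: heading 299.0°; drift +10.1° → track 309.1°, groundspeed 99.8 kt
Leg 5: heading 268.0°; drift +0.1° → track 268.1°, groundspeed 93.3 kt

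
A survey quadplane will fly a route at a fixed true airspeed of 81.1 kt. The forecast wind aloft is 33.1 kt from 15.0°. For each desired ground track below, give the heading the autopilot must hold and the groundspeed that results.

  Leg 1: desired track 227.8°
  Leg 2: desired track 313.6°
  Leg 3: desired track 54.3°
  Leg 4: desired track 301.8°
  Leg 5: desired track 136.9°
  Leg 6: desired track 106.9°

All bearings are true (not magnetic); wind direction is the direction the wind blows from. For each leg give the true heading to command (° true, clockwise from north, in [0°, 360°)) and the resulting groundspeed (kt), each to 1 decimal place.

Leg 1: desired track 227.8°; wind correction +12.8° → command heading 240.6°, groundspeed 106.9 kt
Leg 2: desired track 313.6°; wind correction +21.0° → command heading 334.6°, groundspeed 59.9 kt
Leg 3: desired track 54.3°; wind correction -15.0° → command heading 39.3°, groundspeed 52.7 kt
Leg 4: desired track 301.8°; wind correction +23.0° → command heading 324.8°, groundspeed 65.1 kt
Leg 5: desired track 136.9°; wind correction -20.3° → command heading 116.6°, groundspeed 93.6 kt
Leg 6: desired track 106.9°; wind correction -24.1° → command heading 82.8°, groundspeed 75.1 kt

Leg 1: heading=240.6°, groundspeed=106.9 kt
Leg 2: heading=334.6°, groundspeed=59.9 kt
Leg 3: heading=39.3°, groundspeed=52.7 kt
Leg 4: heading=324.8°, groundspeed=65.1 kt
Leg 5: heading=116.6°, groundspeed=93.6 kt
Leg 6: heading=82.8°, groundspeed=75.1 kt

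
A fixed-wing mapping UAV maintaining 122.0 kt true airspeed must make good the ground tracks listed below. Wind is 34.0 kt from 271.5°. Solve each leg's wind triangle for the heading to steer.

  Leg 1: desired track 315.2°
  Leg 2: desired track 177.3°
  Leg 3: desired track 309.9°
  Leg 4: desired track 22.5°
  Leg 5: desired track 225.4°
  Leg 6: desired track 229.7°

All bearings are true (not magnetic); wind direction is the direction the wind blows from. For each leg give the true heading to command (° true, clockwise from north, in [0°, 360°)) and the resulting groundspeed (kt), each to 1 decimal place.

Leg 1: heading=304.1°, groundspeed=95.1 kt
Leg 2: heading=193.4°, groundspeed=119.7 kt
Leg 3: heading=299.9°, groundspeed=93.5 kt
Leg 4: heading=7.4°, groundspeed=130.0 kt
Leg 5: heading=237.0°, groundspeed=95.9 kt
Leg 6: heading=240.4°, groundspeed=94.5 kt

Leg 1: desired track 315.2°; wind correction -11.1° → command heading 304.1°, groundspeed 95.1 kt
Leg 2: desired track 177.3°; wind correction +16.1° → command heading 193.4°, groundspeed 119.7 kt
Leg 3: desired track 309.9°; wind correction -10.0° → command heading 299.9°, groundspeed 93.5 kt
Leg 4: desired track 22.5°; wind correction -15.1° → command heading 7.4°, groundspeed 130.0 kt
Leg 5: desired track 225.4°; wind correction +11.6° → command heading 237.0°, groundspeed 95.9 kt
Leg 6: desired track 229.7°; wind correction +10.7° → command heading 240.4°, groundspeed 94.5 kt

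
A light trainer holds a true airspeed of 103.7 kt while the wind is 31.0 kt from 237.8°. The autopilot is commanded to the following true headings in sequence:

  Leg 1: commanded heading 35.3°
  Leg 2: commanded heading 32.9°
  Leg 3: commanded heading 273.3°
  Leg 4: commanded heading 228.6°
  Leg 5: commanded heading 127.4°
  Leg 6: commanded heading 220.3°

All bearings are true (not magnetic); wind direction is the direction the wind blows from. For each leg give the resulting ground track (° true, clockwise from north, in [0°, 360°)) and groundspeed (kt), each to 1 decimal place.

Leg 1: track=40.4°, groundspeed=132.9 kt
Leg 2: track=38.6°, groundspeed=132.5 kt
Leg 3: track=286.2°, groundspeed=80.5 kt
Leg 4: track=224.7°, groundspeed=73.3 kt
Leg 5: track=113.2°, groundspeed=118.1 kt
Leg 6: track=213.1°, groundspeed=74.7 kt

Leg 1: heading 35.3°; drift +5.1° → track 40.4°, groundspeed 132.9 kt
Leg 2: heading 32.9°; drift +5.7° → track 38.6°, groundspeed 132.5 kt
Leg 3: heading 273.3°; drift +12.9° → track 286.2°, groundspeed 80.5 kt
Leg 4: heading 228.6°; drift -3.9° → track 224.7°, groundspeed 73.3 kt
Leg 5: heading 127.4°; drift -14.2° → track 113.2°, groundspeed 118.1 kt
Leg 6: heading 220.3°; drift -7.2° → track 213.1°, groundspeed 74.7 kt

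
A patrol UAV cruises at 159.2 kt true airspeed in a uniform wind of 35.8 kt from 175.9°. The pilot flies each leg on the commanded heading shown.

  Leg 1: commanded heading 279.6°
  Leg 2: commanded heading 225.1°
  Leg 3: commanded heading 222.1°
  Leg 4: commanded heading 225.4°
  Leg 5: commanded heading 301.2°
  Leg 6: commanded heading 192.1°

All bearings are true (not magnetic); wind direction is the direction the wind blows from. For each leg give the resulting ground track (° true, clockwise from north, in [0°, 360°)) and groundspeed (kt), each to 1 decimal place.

Leg 1: heading 279.6°; drift +11.7° → track 291.3°, groundspeed 171.2 kt
Leg 2: heading 225.1°; drift +11.3° → track 236.4°, groundspeed 138.5 kt
Leg 3: heading 222.1°; drift +10.9° → track 233.0°, groundspeed 136.9 kt
Leg 4: heading 225.4°; drift +11.3° → track 236.7°, groundspeed 138.6 kt
Leg 5: heading 301.2°; drift +9.2° → track 310.4°, groundspeed 182.2 kt
Leg 6: heading 192.1°; drift +4.6° → track 196.7°, groundspeed 125.2 kt

Leg 1: track=291.3°, groundspeed=171.2 kt
Leg 2: track=236.4°, groundspeed=138.5 kt
Leg 3: track=233.0°, groundspeed=136.9 kt
Leg 4: track=236.7°, groundspeed=138.6 kt
Leg 5: track=310.4°, groundspeed=182.2 kt
Leg 6: track=196.7°, groundspeed=125.2 kt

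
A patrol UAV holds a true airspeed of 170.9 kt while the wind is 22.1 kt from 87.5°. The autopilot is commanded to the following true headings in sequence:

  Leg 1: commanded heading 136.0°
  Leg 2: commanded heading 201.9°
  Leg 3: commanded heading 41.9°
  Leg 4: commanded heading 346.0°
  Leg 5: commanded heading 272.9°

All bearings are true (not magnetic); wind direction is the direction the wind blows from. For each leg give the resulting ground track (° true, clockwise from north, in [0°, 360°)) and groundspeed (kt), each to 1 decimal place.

Leg 1: track=142.0°, groundspeed=157.1 kt
Leg 2: track=208.3°, groundspeed=181.2 kt
Leg 3: track=36.1°, groundspeed=156.2 kt
Leg 4: track=339.0°, groundspeed=176.6 kt
Leg 5: track=272.3°, groundspeed=192.9 kt

Leg 1: heading 136.0°; drift +6.0° → track 142.0°, groundspeed 157.1 kt
Leg 2: heading 201.9°; drift +6.4° → track 208.3°, groundspeed 181.2 kt
Leg 3: heading 41.9°; drift -5.8° → track 36.1°, groundspeed 156.2 kt
Leg 4: heading 346.0°; drift -7.0° → track 339.0°, groundspeed 176.6 kt
Leg 5: heading 272.9°; drift -0.6° → track 272.3°, groundspeed 192.9 kt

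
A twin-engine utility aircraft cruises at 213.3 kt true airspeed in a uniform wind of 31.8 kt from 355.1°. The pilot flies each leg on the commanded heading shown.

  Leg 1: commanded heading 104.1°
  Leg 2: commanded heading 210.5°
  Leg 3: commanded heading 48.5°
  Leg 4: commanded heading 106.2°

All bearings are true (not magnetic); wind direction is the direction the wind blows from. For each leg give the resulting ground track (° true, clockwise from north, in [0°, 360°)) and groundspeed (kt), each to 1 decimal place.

Leg 1: track=111.8°, groundspeed=225.7 kt
Leg 2: track=206.1°, groundspeed=239.9 kt
Leg 3: track=56.0°, groundspeed=196.0 kt
Leg 4: track=113.7°, groundspeed=226.7 kt

Leg 1: heading 104.1°; drift +7.7° → track 111.8°, groundspeed 225.7 kt
Leg 2: heading 210.5°; drift -4.4° → track 206.1°, groundspeed 239.9 kt
Leg 3: heading 48.5°; drift +7.5° → track 56.0°, groundspeed 196.0 kt
Leg 4: heading 106.2°; drift +7.5° → track 113.7°, groundspeed 226.7 kt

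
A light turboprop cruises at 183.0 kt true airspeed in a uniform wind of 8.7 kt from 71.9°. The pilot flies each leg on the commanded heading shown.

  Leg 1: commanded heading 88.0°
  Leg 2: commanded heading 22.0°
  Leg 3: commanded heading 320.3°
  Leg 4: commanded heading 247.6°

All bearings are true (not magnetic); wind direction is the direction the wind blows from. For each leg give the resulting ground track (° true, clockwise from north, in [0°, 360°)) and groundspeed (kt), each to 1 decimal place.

Leg 1: heading 88.0°; drift +0.8° → track 88.8°, groundspeed 174.7 kt
Leg 2: heading 22.0°; drift -2.1° → track 19.9°, groundspeed 177.5 kt
Leg 3: heading 320.3°; drift -2.5° → track 317.8°, groundspeed 186.4 kt
Leg 4: heading 247.6°; drift +0.2° → track 247.8°, groundspeed 191.7 kt

Leg 1: track=88.8°, groundspeed=174.7 kt
Leg 2: track=19.9°, groundspeed=177.5 kt
Leg 3: track=317.8°, groundspeed=186.4 kt
Leg 4: track=247.8°, groundspeed=191.7 kt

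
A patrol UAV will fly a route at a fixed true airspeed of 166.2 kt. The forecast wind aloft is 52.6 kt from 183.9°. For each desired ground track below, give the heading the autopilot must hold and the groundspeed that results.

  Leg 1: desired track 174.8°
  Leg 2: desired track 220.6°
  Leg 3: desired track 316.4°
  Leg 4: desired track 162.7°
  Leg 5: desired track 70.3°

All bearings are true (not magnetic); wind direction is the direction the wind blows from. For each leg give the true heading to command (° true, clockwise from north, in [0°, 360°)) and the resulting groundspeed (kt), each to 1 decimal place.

Leg 1: desired track 174.8°; wind correction +2.9° → command heading 177.7°, groundspeed 114.1 kt
Leg 2: desired track 220.6°; wind correction -10.9° → command heading 209.7°, groundspeed 121.0 kt
Leg 3: desired track 316.4°; wind correction -13.5° → command heading 302.9°, groundspeed 197.1 kt
Leg 4: desired track 162.7°; wind correction +6.6° → command heading 169.3°, groundspeed 116.1 kt
Leg 5: desired track 70.3°; wind correction +16.9° → command heading 87.2°, groundspeed 180.1 kt

Leg 1: heading=177.7°, groundspeed=114.1 kt
Leg 2: heading=209.7°, groundspeed=121.0 kt
Leg 3: heading=302.9°, groundspeed=197.1 kt
Leg 4: heading=169.3°, groundspeed=116.1 kt
Leg 5: heading=87.2°, groundspeed=180.1 kt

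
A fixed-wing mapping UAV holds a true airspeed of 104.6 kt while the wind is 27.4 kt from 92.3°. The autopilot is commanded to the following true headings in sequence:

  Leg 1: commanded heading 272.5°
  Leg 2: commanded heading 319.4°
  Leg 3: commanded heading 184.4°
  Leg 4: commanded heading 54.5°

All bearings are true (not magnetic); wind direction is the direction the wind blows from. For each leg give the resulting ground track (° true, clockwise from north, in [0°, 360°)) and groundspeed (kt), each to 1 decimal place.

Leg 1: track=272.5°, groundspeed=132.0 kt
Leg 2: track=310.2°, groundspeed=124.9 kt
Leg 3: track=198.9°, groundspeed=109.1 kt
Leg 4: track=43.1°, groundspeed=84.6 kt

Leg 1: heading 272.5°; drift +0.0° → track 272.5°, groundspeed 132.0 kt
Leg 2: heading 319.4°; drift -9.2° → track 310.2°, groundspeed 124.9 kt
Leg 3: heading 184.4°; drift +14.5° → track 198.9°, groundspeed 109.1 kt
Leg 4: heading 54.5°; drift -11.4° → track 43.1°, groundspeed 84.6 kt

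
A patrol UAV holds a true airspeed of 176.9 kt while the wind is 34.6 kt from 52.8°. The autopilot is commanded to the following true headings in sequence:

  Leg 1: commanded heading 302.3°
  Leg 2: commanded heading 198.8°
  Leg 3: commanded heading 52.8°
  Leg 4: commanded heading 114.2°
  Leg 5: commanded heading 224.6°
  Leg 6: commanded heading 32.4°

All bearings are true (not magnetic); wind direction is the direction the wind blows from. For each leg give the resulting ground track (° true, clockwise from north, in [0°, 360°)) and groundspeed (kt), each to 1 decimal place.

Leg 1: heading 302.3°; drift -9.7° → track 292.6°, groundspeed 191.8 kt
Leg 2: heading 198.8°; drift +5.4° → track 204.2°, groundspeed 206.5 kt
Leg 3: heading 52.8°; drift +0.0° → track 52.8°, groundspeed 142.3 kt
Leg 4: heading 114.2°; drift +10.7° → track 124.9°, groundspeed 163.2 kt
Leg 5: heading 224.6°; drift +1.3° → track 225.9°, groundspeed 211.2 kt
Leg 6: heading 32.4°; drift -4.8° → track 27.6°, groundspeed 145.0 kt

Leg 1: track=292.6°, groundspeed=191.8 kt
Leg 2: track=204.2°, groundspeed=206.5 kt
Leg 3: track=52.8°, groundspeed=142.3 kt
Leg 4: track=124.9°, groundspeed=163.2 kt
Leg 5: track=225.9°, groundspeed=211.2 kt
Leg 6: track=27.6°, groundspeed=145.0 kt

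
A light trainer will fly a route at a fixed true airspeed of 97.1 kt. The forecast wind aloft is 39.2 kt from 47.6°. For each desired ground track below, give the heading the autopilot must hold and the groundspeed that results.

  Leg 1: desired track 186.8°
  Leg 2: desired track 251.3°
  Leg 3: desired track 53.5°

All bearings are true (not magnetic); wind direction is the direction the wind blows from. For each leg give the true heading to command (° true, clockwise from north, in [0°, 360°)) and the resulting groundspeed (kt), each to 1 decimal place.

Leg 1: heading=171.5°, groundspeed=123.3 kt
Leg 2: heading=260.6°, groundspeed=131.7 kt
Leg 3: heading=51.1°, groundspeed=58.0 kt

Leg 1: desired track 186.8°; wind correction -15.3° → command heading 171.5°, groundspeed 123.3 kt
Leg 2: desired track 251.3°; wind correction +9.3° → command heading 260.6°, groundspeed 131.7 kt
Leg 3: desired track 53.5°; wind correction -2.4° → command heading 51.1°, groundspeed 58.0 kt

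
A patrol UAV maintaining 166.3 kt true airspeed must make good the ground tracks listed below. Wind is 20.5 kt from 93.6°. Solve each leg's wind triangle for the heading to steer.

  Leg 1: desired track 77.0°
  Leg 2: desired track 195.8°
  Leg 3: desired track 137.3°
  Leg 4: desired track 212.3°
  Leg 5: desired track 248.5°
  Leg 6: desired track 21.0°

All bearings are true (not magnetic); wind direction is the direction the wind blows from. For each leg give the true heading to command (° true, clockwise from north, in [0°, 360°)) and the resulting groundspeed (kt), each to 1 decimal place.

Leg 1: desired track 77.0°; wind correction +2.0° → command heading 79.0°, groundspeed 146.6 kt
Leg 2: desired track 195.8°; wind correction -6.9° → command heading 188.9°, groundspeed 169.4 kt
Leg 3: desired track 137.3°; wind correction -4.9° → command heading 132.4°, groundspeed 150.9 kt
Leg 4: desired track 212.3°; wind correction -6.2° → command heading 206.1°, groundspeed 175.2 kt
Leg 5: desired track 248.5°; wind correction -3.0° → command heading 245.5°, groundspeed 184.6 kt
Leg 6: desired track 21.0°; wind correction +6.8° → command heading 27.8°, groundspeed 159.0 kt

Leg 1: heading=79.0°, groundspeed=146.6 kt
Leg 2: heading=188.9°, groundspeed=169.4 kt
Leg 3: heading=132.4°, groundspeed=150.9 kt
Leg 4: heading=206.1°, groundspeed=175.2 kt
Leg 5: heading=245.5°, groundspeed=184.6 kt
Leg 6: heading=27.8°, groundspeed=159.0 kt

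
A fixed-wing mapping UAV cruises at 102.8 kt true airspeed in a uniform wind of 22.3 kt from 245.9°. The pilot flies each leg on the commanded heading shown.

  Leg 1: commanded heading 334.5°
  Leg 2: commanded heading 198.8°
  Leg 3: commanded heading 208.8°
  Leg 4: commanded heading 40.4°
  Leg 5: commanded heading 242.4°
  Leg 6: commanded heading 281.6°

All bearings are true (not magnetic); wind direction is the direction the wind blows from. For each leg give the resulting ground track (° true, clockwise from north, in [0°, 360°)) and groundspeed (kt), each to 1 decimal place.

Leg 1: track=346.8°, groundspeed=104.7 kt
Leg 2: track=188.2°, groundspeed=89.1 kt
Leg 3: track=199.8°, groundspeed=86.1 kt
Leg 4: track=44.9°, groundspeed=123.3 kt
Leg 5: track=241.4°, groundspeed=80.6 kt
Leg 6: track=290.3°, groundspeed=85.7 kt

Leg 1: heading 334.5°; drift +12.3° → track 346.8°, groundspeed 104.7 kt
Leg 2: heading 198.8°; drift -10.6° → track 188.2°, groundspeed 89.1 kt
Leg 3: heading 208.8°; drift -9.0° → track 199.8°, groundspeed 86.1 kt
Leg 4: heading 40.4°; drift +4.5° → track 44.9°, groundspeed 123.3 kt
Leg 5: heading 242.4°; drift -1.0° → track 241.4°, groundspeed 80.6 kt
Leg 6: heading 281.6°; drift +8.7° → track 290.3°, groundspeed 85.7 kt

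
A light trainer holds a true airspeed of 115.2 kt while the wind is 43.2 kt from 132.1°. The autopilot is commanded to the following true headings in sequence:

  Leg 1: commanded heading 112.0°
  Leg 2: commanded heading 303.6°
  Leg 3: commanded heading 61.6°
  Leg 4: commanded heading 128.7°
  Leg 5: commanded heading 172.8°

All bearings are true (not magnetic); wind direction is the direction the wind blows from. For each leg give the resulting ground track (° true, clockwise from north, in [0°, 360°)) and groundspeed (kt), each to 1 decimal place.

Leg 1: track=100.7°, groundspeed=76.1 kt
Leg 2: track=305.9°, groundspeed=158.1 kt
Leg 3: track=39.6°, groundspeed=108.7 kt
Leg 4: track=126.7°, groundspeed=72.1 kt
Leg 5: track=191.7°, groundspeed=87.1 kt

Leg 1: heading 112.0°; drift -11.3° → track 100.7°, groundspeed 76.1 kt
Leg 2: heading 303.6°; drift +2.3° → track 305.9°, groundspeed 158.1 kt
Leg 3: heading 61.6°; drift -22.0° → track 39.6°, groundspeed 108.7 kt
Leg 4: heading 128.7°; drift -2.0° → track 126.7°, groundspeed 72.1 kt
Leg 5: heading 172.8°; drift +18.9° → track 191.7°, groundspeed 87.1 kt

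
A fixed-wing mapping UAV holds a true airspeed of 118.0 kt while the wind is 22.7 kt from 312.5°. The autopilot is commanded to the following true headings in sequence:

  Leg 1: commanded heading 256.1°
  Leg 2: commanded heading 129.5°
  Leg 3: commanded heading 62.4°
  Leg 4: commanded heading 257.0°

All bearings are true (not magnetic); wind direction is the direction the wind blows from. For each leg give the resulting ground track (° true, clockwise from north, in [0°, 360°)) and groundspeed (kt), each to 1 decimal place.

Leg 1: track=245.9°, groundspeed=107.1 kt
Leg 2: track=130.0°, groundspeed=140.7 kt
Leg 3: track=72.0°, groundspeed=127.5 kt
Leg 4: track=246.9°, groundspeed=106.8 kt

Leg 1: heading 256.1°; drift -10.2° → track 245.9°, groundspeed 107.1 kt
Leg 2: heading 129.5°; drift +0.5° → track 130.0°, groundspeed 140.7 kt
Leg 3: heading 62.4°; drift +9.6° → track 72.0°, groundspeed 127.5 kt
Leg 4: heading 257.0°; drift -10.1° → track 246.9°, groundspeed 106.8 kt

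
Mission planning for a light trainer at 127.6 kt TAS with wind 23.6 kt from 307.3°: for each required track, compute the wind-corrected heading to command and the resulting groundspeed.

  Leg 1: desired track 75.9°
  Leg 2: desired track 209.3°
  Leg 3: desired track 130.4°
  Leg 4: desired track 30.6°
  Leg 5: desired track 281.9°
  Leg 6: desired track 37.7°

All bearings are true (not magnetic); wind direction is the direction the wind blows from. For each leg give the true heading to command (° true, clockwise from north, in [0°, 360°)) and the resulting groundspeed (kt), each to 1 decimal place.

Leg 1: heading=67.6°, groundspeed=141.0 kt
Leg 2: heading=219.9°, groundspeed=128.7 kt
Leg 3: heading=131.0°, groundspeed=151.2 kt
Leg 4: heading=20.0°, groundspeed=122.7 kt
Leg 5: heading=286.5°, groundspeed=105.9 kt
Leg 6: heading=27.0°, groundspeed=125.6 kt

Leg 1: desired track 75.9°; wind correction -8.3° → command heading 67.6°, groundspeed 141.0 kt
Leg 2: desired track 209.3°; wind correction +10.6° → command heading 219.9°, groundspeed 128.7 kt
Leg 3: desired track 130.4°; wind correction +0.6° → command heading 131.0°, groundspeed 151.2 kt
Leg 4: desired track 30.6°; wind correction -10.6° → command heading 20.0°, groundspeed 122.7 kt
Leg 5: desired track 281.9°; wind correction +4.6° → command heading 286.5°, groundspeed 105.9 kt
Leg 6: desired track 37.7°; wind correction -10.7° → command heading 27.0°, groundspeed 125.6 kt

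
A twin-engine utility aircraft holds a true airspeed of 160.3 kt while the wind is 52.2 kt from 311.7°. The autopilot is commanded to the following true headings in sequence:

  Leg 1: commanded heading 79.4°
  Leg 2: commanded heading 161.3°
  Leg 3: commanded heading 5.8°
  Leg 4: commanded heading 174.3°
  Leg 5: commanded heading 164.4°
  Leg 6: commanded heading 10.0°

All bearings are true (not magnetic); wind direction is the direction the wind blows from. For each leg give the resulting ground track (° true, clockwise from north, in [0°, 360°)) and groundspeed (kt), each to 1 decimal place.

Leg 1: heading 79.4°; drift +12.1° → track 91.5°, groundspeed 196.6 kt
Leg 2: heading 161.3°; drift -7.1° → track 154.2°, groundspeed 207.3 kt
Leg 3: heading 5.8°; drift +18.1° → track 23.9°, groundspeed 136.4 kt
Leg 4: heading 174.3°; drift -10.1° → track 164.2°, groundspeed 201.8 kt
Leg 5: heading 164.4°; drift -7.9° → track 156.5°, groundspeed 206.2 kt
Leg 6: heading 10.0°; drift +18.5° → track 28.5°, groundspeed 140.1 kt

Leg 1: track=91.5°, groundspeed=196.6 kt
Leg 2: track=154.2°, groundspeed=207.3 kt
Leg 3: track=23.9°, groundspeed=136.4 kt
Leg 4: track=164.2°, groundspeed=201.8 kt
Leg 5: track=156.5°, groundspeed=206.2 kt
Leg 6: track=28.5°, groundspeed=140.1 kt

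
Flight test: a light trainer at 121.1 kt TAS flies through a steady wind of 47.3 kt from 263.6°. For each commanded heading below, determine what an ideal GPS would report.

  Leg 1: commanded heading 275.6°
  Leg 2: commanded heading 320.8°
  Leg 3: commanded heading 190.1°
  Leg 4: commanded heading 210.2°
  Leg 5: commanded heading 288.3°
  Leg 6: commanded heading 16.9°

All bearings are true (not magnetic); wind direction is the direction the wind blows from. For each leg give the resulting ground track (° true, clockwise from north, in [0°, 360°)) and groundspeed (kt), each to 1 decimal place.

Leg 1: track=283.1°, groundspeed=75.5 kt
Leg 2: track=343.4°, groundspeed=103.4 kt
Leg 3: track=167.3°, groundspeed=116.8 kt
Leg 4: track=188.0°, groundspeed=100.4 kt
Leg 5: track=302.5°, groundspeed=80.6 kt
Leg 6: track=34.2°, groundspeed=146.4 kt

Leg 1: heading 275.6°; drift +7.5° → track 283.1°, groundspeed 75.5 kt
Leg 2: heading 320.8°; drift +22.6° → track 343.4°, groundspeed 103.4 kt
Leg 3: heading 190.1°; drift -22.8° → track 167.3°, groundspeed 116.8 kt
Leg 4: heading 210.2°; drift -22.2° → track 188.0°, groundspeed 100.4 kt
Leg 5: heading 288.3°; drift +14.2° → track 302.5°, groundspeed 80.6 kt
Leg 6: heading 16.9°; drift +17.3° → track 34.2°, groundspeed 146.4 kt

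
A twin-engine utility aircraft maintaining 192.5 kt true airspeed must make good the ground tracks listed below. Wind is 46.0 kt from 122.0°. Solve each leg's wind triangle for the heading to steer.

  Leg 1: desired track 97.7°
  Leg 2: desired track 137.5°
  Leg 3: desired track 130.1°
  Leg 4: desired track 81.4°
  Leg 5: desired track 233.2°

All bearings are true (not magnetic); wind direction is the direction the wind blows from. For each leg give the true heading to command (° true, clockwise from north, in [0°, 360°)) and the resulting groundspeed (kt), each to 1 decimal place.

Leg 1: desired track 97.7°; wind correction +5.6° → command heading 103.3°, groundspeed 149.6 kt
Leg 2: desired track 137.5°; wind correction -3.7° → command heading 133.8°, groundspeed 147.8 kt
Leg 3: desired track 130.1°; wind correction -1.9° → command heading 128.2°, groundspeed 146.8 kt
Leg 4: desired track 81.4°; wind correction +8.9° → command heading 90.3°, groundspeed 155.2 kt
Leg 5: desired track 233.2°; wind correction -12.9° → command heading 220.3°, groundspeed 204.3 kt

Leg 1: heading=103.3°, groundspeed=149.6 kt
Leg 2: heading=133.8°, groundspeed=147.8 kt
Leg 3: heading=128.2°, groundspeed=146.8 kt
Leg 4: heading=90.3°, groundspeed=155.2 kt
Leg 5: heading=220.3°, groundspeed=204.3 kt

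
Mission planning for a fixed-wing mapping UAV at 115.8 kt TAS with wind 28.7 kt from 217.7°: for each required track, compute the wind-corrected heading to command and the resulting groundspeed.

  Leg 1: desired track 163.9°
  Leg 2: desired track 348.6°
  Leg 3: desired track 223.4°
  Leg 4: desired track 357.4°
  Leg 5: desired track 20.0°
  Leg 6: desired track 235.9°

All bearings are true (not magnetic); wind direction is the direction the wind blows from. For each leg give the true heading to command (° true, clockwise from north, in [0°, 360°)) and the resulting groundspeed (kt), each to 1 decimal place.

Leg 1: heading=175.4°, groundspeed=96.5 kt
Leg 2: heading=337.8°, groundspeed=132.5 kt
Leg 3: heading=222.0°, groundspeed=87.2 kt
Leg 4: heading=348.2°, groundspeed=136.2 kt
Leg 5: heading=15.7°, groundspeed=142.8 kt
Leg 6: heading=231.5°, groundspeed=88.2 kt

Leg 1: desired track 163.9°; wind correction +11.5° → command heading 175.4°, groundspeed 96.5 kt
Leg 2: desired track 348.6°; wind correction -10.8° → command heading 337.8°, groundspeed 132.5 kt
Leg 3: desired track 223.4°; wind correction -1.4° → command heading 222.0°, groundspeed 87.2 kt
Leg 4: desired track 357.4°; wind correction -9.2° → command heading 348.2°, groundspeed 136.2 kt
Leg 5: desired track 20.0°; wind correction -4.3° → command heading 15.7°, groundspeed 142.8 kt
Leg 6: desired track 235.9°; wind correction -4.4° → command heading 231.5°, groundspeed 88.2 kt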